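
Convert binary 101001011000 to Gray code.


Binary: 101001011000
Gray code: G = B XOR (B >> 1)
B >> 1 = 010100101100
101001011000 XOR 010100101100:
  1 XOR 0 = 1
  0 XOR 1 = 1
  1 XOR 0 = 1
  0 XOR 1 = 1
  0 XOR 0 = 0
  1 XOR 0 = 1
  0 XOR 1 = 1
  1 XOR 0 = 1
  1 XOR 1 = 0
  0 XOR 1 = 1
  0 XOR 0 = 0
  0 XOR 0 = 0
= 111101110100


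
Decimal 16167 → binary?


Divide by 2 repeatedly:
16167 ÷ 2 = 8083 remainder 1
8083 ÷ 2 = 4041 remainder 1
4041 ÷ 2 = 2020 remainder 1
2020 ÷ 2 = 1010 remainder 0
1010 ÷ 2 = 505 remainder 0
505 ÷ 2 = 252 remainder 1
252 ÷ 2 = 126 remainder 0
126 ÷ 2 = 63 remainder 0
63 ÷ 2 = 31 remainder 1
31 ÷ 2 = 15 remainder 1
15 ÷ 2 = 7 remainder 1
7 ÷ 2 = 3 remainder 1
3 ÷ 2 = 1 remainder 1
1 ÷ 2 = 0 remainder 1
Reading remainders bottom-up:
= 11111100100111


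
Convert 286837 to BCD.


Each digit → 4-bit binary:
  2 → 0010
  8 → 1000
  6 → 0110
  8 → 1000
  3 → 0011
  7 → 0111
= 0010 1000 0110 1000 0011 0111


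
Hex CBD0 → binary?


Each hex digit → 4 binary bits:
  C = 1100
  B = 1011
  D = 1101
  0 = 0000
Concatenate: 1100 1011 1101 0000
= 1100101111010000


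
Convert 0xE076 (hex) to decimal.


Positional values:
Position 0: 6 × 16^0 = 6 × 1 = 6
Position 1: 7 × 16^1 = 7 × 16 = 112
Position 2: 0 × 16^2 = 0 × 256 = 0
Position 3: E × 16^3 = 14 × 4096 = 57344
Sum = 6 + 112 + 0 + 57344
= 57462


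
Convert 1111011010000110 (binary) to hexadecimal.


Group into 4-bit nibbles: 1111011010000110
  1111 = F
  0110 = 6
  1000 = 8
  0110 = 6
= 0xF686


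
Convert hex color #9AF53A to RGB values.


Hex: #9AF53A
R = 9A₁₆ = 154
G = F5₁₆ = 245
B = 3A₁₆ = 58
= RGB(154, 245, 58)


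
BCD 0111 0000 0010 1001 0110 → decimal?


Each 4-bit group → digit:
  0111 → 7
  0000 → 0
  0010 → 2
  1001 → 9
  0110 → 6
= 70296


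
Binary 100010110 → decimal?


Positional values:
Bit 1: 1 × 2^1 = 2
Bit 2: 1 × 2^2 = 4
Bit 4: 1 × 2^4 = 16
Bit 8: 1 × 2^8 = 256
Sum = 2 + 4 + 16 + 256
= 278


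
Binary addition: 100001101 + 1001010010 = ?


Align and add column by column (LSB to MSB, carry propagating):
  00100001101
+ 01001010010
  -----------
  col 0: 1 + 0 + 0 (carry in) = 1 → bit 1, carry out 0
  col 1: 0 + 1 + 0 (carry in) = 1 → bit 1, carry out 0
  col 2: 1 + 0 + 0 (carry in) = 1 → bit 1, carry out 0
  col 3: 1 + 0 + 0 (carry in) = 1 → bit 1, carry out 0
  col 4: 0 + 1 + 0 (carry in) = 1 → bit 1, carry out 0
  col 5: 0 + 0 + 0 (carry in) = 0 → bit 0, carry out 0
  col 6: 0 + 1 + 0 (carry in) = 1 → bit 1, carry out 0
  col 7: 0 + 0 + 0 (carry in) = 0 → bit 0, carry out 0
  col 8: 1 + 0 + 0 (carry in) = 1 → bit 1, carry out 0
  col 9: 0 + 1 + 0 (carry in) = 1 → bit 1, carry out 0
  col 10: 0 + 0 + 0 (carry in) = 0 → bit 0, carry out 0
Reading bits MSB→LSB: 01101011111
Strip leading zeros: 1101011111
= 1101011111


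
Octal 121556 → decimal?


Positional values:
Position 0: 6 × 8^0 = 6
Position 1: 5 × 8^1 = 40
Position 2: 5 × 8^2 = 320
Position 3: 1 × 8^3 = 512
Position 4: 2 × 8^4 = 8192
Position 5: 1 × 8^5 = 32768
Sum = 6 + 40 + 320 + 512 + 8192 + 32768
= 41838


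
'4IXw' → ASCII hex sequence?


String: '4IXw'  (4 characters)
Per-character ASCII lookup:
  '4': digits start at 48: '4' = 48 + 4 = 52 → 0x34
  'I': uppercase starts at 65: 'I' = 65 + 8 = 73 → 0x49
  'X': uppercase starts at 65: 'X' = 65 + 23 = 88 → 0x58
  'w': lowercase starts at 97: 'w' = 97 + 22 = 119 → 0x77
= 0x34 0x49 0x58 0x77


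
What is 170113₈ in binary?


Each octal digit → 3 binary bits:
  1 = 001
  7 = 111
  0 = 000
  1 = 001
  1 = 001
  3 = 011
Concatenate: 001 111 000 001 001 011
= 001111000001001011


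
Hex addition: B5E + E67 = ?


Align and add column by column (LSB to MSB, each column mod 16 with carry):
  0B5E
+ 0E67
  ----
  col 0: E(14) + 7(7) + 0 (carry in) = 21 → 5(5), carry out 1
  col 1: 5(5) + 6(6) + 1 (carry in) = 12 → C(12), carry out 0
  col 2: B(11) + E(14) + 0 (carry in) = 25 → 9(9), carry out 1
  col 3: 0(0) + 0(0) + 1 (carry in) = 1 → 1(1), carry out 0
Reading digits MSB→LSB: 19C5
Strip leading zeros: 19C5
= 0x19C5


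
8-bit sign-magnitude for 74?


Sign bit: 0 (positive)
Magnitude: 74 = 1001010
= 01001010


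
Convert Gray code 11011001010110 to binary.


Gray code: 11011001010110
MSB stays the same: 1
Each subsequent bit = prev_binary XOR current_gray:
  B[1] = 1 XOR 1 = 0
  B[2] = 0 XOR 0 = 0
  B[3] = 0 XOR 1 = 1
  B[4] = 1 XOR 1 = 0
  B[5] = 0 XOR 0 = 0
  B[6] = 0 XOR 0 = 0
  B[7] = 0 XOR 1 = 1
  B[8] = 1 XOR 0 = 1
  B[9] = 1 XOR 1 = 0
  B[10] = 0 XOR 0 = 0
  B[11] = 0 XOR 1 = 1
  B[12] = 1 XOR 1 = 0
  B[13] = 0 XOR 0 = 0
= 10010001100100 (9316 decimal)


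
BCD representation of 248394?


Each digit → 4-bit binary:
  2 → 0010
  4 → 0100
  8 → 1000
  3 → 0011
  9 → 1001
  4 → 0100
= 0010 0100 1000 0011 1001 0100


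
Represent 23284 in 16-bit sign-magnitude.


Sign bit: 0 (positive)
Magnitude: 23284 = 101101011110100
= 0101101011110100


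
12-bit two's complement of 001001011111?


Original: 001001011111
Step 1 - Invert all bits: 110110100000
Step 2 - Add 1: 110110100000 + 1
= 110110100001 (represents -607)


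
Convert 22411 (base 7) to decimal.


Positional values (base 7):
  1 × 7^0 = 1 × 1 = 1
  1 × 7^1 = 1 × 7 = 7
  4 × 7^2 = 4 × 49 = 196
  2 × 7^3 = 2 × 343 = 686
  2 × 7^4 = 2 × 2401 = 4802
Sum = 1 + 7 + 196 + 686 + 4802
= 5692


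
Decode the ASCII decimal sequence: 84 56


Codes (decimal): 84 56
Per-code ASCII lookup:
  84  (range 65-90: uppercase, 84 - 65 = 19) → 'T'
  56  (range 48-57: digits, 56 - 48 = 8) → '8'
= 'T8'


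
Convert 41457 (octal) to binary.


Each octal digit → 3 binary bits:
  4 = 100
  1 = 001
  4 = 100
  5 = 101
  7 = 111
Concatenate: 100 001 100 101 111
= 100001100101111


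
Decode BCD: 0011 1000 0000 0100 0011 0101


Each 4-bit group → digit:
  0011 → 3
  1000 → 8
  0000 → 0
  0100 → 4
  0011 → 3
  0101 → 5
= 380435


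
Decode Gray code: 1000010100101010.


Gray code: 1000010100101010
MSB stays the same: 1
Each subsequent bit = prev_binary XOR current_gray:
  B[1] = 1 XOR 0 = 1
  B[2] = 1 XOR 0 = 1
  B[3] = 1 XOR 0 = 1
  B[4] = 1 XOR 0 = 1
  B[5] = 1 XOR 1 = 0
  B[6] = 0 XOR 0 = 0
  B[7] = 0 XOR 1 = 1
  B[8] = 1 XOR 0 = 1
  B[9] = 1 XOR 0 = 1
  B[10] = 1 XOR 1 = 0
  B[11] = 0 XOR 0 = 0
  B[12] = 0 XOR 1 = 1
  B[13] = 1 XOR 0 = 1
  B[14] = 1 XOR 1 = 0
  B[15] = 0 XOR 0 = 0
= 1111100111001100 (63948 decimal)


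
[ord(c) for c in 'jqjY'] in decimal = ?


String: 'jqjY'  (4 characters)
Per-character ASCII lookup:
  'j': lowercase starts at 97: 'j' = 97 + 9 = 106
  'q': lowercase starts at 97: 'q' = 97 + 16 = 113
  'j': lowercase starts at 97: 'j' = 97 + 9 = 106
  'Y': uppercase starts at 65: 'Y' = 65 + 24 = 89
= 106 113 106 89


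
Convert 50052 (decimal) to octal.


Divide by 8 repeatedly:
50052 ÷ 8 = 6256 remainder 4
6256 ÷ 8 = 782 remainder 0
782 ÷ 8 = 97 remainder 6
97 ÷ 8 = 12 remainder 1
12 ÷ 8 = 1 remainder 4
1 ÷ 8 = 0 remainder 1
Reading remainders bottom-up:
= 0o141604


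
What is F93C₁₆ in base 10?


Positional values:
Position 0: C × 16^0 = 12 × 1 = 12
Position 1: 3 × 16^1 = 3 × 16 = 48
Position 2: 9 × 16^2 = 9 × 256 = 2304
Position 3: F × 16^3 = 15 × 4096 = 61440
Sum = 12 + 48 + 2304 + 61440
= 63804


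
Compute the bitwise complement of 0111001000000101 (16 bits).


Original: 0111001000000101
Invert all bits:
  bit 0: 0 → 1
  bit 1: 1 → 0
  bit 2: 1 → 0
  bit 3: 1 → 0
  bit 4: 0 → 1
  bit 5: 0 → 1
  bit 6: 1 → 0
  bit 7: 0 → 1
  bit 8: 0 → 1
  bit 9: 0 → 1
  bit 10: 0 → 1
  bit 11: 0 → 1
  bit 12: 0 → 1
  bit 13: 1 → 0
  bit 14: 0 → 1
  bit 15: 1 → 0
= 1000110111111010


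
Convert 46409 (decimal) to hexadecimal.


Divide by 16 repeatedly:
46409 ÷ 16 = 2900 remainder 9 (9)
2900 ÷ 16 = 181 remainder 4 (4)
181 ÷ 16 = 11 remainder 5 (5)
11 ÷ 16 = 0 remainder 11 (B)
Reading remainders bottom-up:
= 0xB549


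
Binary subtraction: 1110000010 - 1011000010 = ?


Align and subtract column by column (LSB to MSB, borrowing when needed):
  1110000010
- 1011000010
  ----------
  col 0: (0 - 0 borrow-in) - 0 → 0 - 0 = 0, borrow out 0
  col 1: (1 - 0 borrow-in) - 1 → 1 - 1 = 0, borrow out 0
  col 2: (0 - 0 borrow-in) - 0 → 0 - 0 = 0, borrow out 0
  col 3: (0 - 0 borrow-in) - 0 → 0 - 0 = 0, borrow out 0
  col 4: (0 - 0 borrow-in) - 0 → 0 - 0 = 0, borrow out 0
  col 5: (0 - 0 borrow-in) - 0 → 0 - 0 = 0, borrow out 0
  col 6: (0 - 0 borrow-in) - 1 → borrow from next column: (0+2) - 1 = 1, borrow out 1
  col 7: (1 - 1 borrow-in) - 1 → borrow from next column: (0+2) - 1 = 1, borrow out 1
  col 8: (1 - 1 borrow-in) - 0 → 0 - 0 = 0, borrow out 0
  col 9: (1 - 0 borrow-in) - 1 → 1 - 1 = 0, borrow out 0
Reading bits MSB→LSB: 0011000000
Strip leading zeros: 11000000
= 11000000


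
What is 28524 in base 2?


Divide by 2 repeatedly:
28524 ÷ 2 = 14262 remainder 0
14262 ÷ 2 = 7131 remainder 0
7131 ÷ 2 = 3565 remainder 1
3565 ÷ 2 = 1782 remainder 1
1782 ÷ 2 = 891 remainder 0
891 ÷ 2 = 445 remainder 1
445 ÷ 2 = 222 remainder 1
222 ÷ 2 = 111 remainder 0
111 ÷ 2 = 55 remainder 1
55 ÷ 2 = 27 remainder 1
27 ÷ 2 = 13 remainder 1
13 ÷ 2 = 6 remainder 1
6 ÷ 2 = 3 remainder 0
3 ÷ 2 = 1 remainder 1
1 ÷ 2 = 0 remainder 1
Reading remainders bottom-up:
= 110111101101100


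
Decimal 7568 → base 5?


Divide by 5 repeatedly:
7568 ÷ 5 = 1513 remainder 3
1513 ÷ 5 = 302 remainder 3
302 ÷ 5 = 60 remainder 2
60 ÷ 5 = 12 remainder 0
12 ÷ 5 = 2 remainder 2
2 ÷ 5 = 0 remainder 2
Reading remainders bottom-up:
= 220233


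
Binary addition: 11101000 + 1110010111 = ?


Align and add column by column (LSB to MSB, carry propagating):
  00011101000
+ 01110010111
  -----------
  col 0: 0 + 1 + 0 (carry in) = 1 → bit 1, carry out 0
  col 1: 0 + 1 + 0 (carry in) = 1 → bit 1, carry out 0
  col 2: 0 + 1 + 0 (carry in) = 1 → bit 1, carry out 0
  col 3: 1 + 0 + 0 (carry in) = 1 → bit 1, carry out 0
  col 4: 0 + 1 + 0 (carry in) = 1 → bit 1, carry out 0
  col 5: 1 + 0 + 0 (carry in) = 1 → bit 1, carry out 0
  col 6: 1 + 0 + 0 (carry in) = 1 → bit 1, carry out 0
  col 7: 1 + 1 + 0 (carry in) = 2 → bit 0, carry out 1
  col 8: 0 + 1 + 1 (carry in) = 2 → bit 0, carry out 1
  col 9: 0 + 1 + 1 (carry in) = 2 → bit 0, carry out 1
  col 10: 0 + 0 + 1 (carry in) = 1 → bit 1, carry out 0
Reading bits MSB→LSB: 10001111111
Strip leading zeros: 10001111111
= 10001111111


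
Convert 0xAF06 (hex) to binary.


Each hex digit → 4 binary bits:
  A = 1010
  F = 1111
  0 = 0000
  6 = 0110
Concatenate: 1010 1111 0000 0110
= 1010111100000110


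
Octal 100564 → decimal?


Positional values:
Position 0: 4 × 8^0 = 4
Position 1: 6 × 8^1 = 48
Position 2: 5 × 8^2 = 320
Position 3: 0 × 8^3 = 0
Position 4: 0 × 8^4 = 0
Position 5: 1 × 8^5 = 32768
Sum = 4 + 48 + 320 + 0 + 0 + 32768
= 33140


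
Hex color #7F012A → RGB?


Hex: #7F012A
R = 7F₁₆ = 127
G = 01₁₆ = 1
B = 2A₁₆ = 42
= RGB(127, 1, 42)


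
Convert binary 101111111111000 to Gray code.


Binary: 101111111111000
Gray code: G = B XOR (B >> 1)
B >> 1 = 010111111111100
101111111111000 XOR 010111111111100:
  1 XOR 0 = 1
  0 XOR 1 = 1
  1 XOR 0 = 1
  1 XOR 1 = 0
  1 XOR 1 = 0
  1 XOR 1 = 0
  1 XOR 1 = 0
  1 XOR 1 = 0
  1 XOR 1 = 0
  1 XOR 1 = 0
  1 XOR 1 = 0
  1 XOR 1 = 0
  0 XOR 1 = 1
  0 XOR 0 = 0
  0 XOR 0 = 0
= 111000000000100


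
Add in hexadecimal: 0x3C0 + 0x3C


Align and add column by column (LSB to MSB, each column mod 16 with carry):
  03C0
+ 003C
  ----
  col 0: 0(0) + C(12) + 0 (carry in) = 12 → C(12), carry out 0
  col 1: C(12) + 3(3) + 0 (carry in) = 15 → F(15), carry out 0
  col 2: 3(3) + 0(0) + 0 (carry in) = 3 → 3(3), carry out 0
  col 3: 0(0) + 0(0) + 0 (carry in) = 0 → 0(0), carry out 0
Reading digits MSB→LSB: 03FC
Strip leading zeros: 3FC
= 0x3FC


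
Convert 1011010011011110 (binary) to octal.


Group into 3-bit groups: 001011010011011110
  001 = 1
  011 = 3
  010 = 2
  011 = 3
  011 = 3
  110 = 6
= 0o132336


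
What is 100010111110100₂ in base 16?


Group into 4-bit nibbles: 0100010111110100
  0100 = 4
  0101 = 5
  1111 = F
  0100 = 4
= 0x45F4


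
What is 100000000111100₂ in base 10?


Positional values:
Bit 2: 1 × 2^2 = 4
Bit 3: 1 × 2^3 = 8
Bit 4: 1 × 2^4 = 16
Bit 5: 1 × 2^5 = 32
Bit 14: 1 × 2^14 = 16384
Sum = 4 + 8 + 16 + 32 + 16384
= 16444


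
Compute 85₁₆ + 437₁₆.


Align and add column by column (LSB to MSB, each column mod 16 with carry):
  0085
+ 0437
  ----
  col 0: 5(5) + 7(7) + 0 (carry in) = 12 → C(12), carry out 0
  col 1: 8(8) + 3(3) + 0 (carry in) = 11 → B(11), carry out 0
  col 2: 0(0) + 4(4) + 0 (carry in) = 4 → 4(4), carry out 0
  col 3: 0(0) + 0(0) + 0 (carry in) = 0 → 0(0), carry out 0
Reading digits MSB→LSB: 04BC
Strip leading zeros: 4BC
= 0x4BC


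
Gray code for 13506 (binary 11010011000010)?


Binary: 11010011000010
Gray code: G = B XOR (B >> 1)
B >> 1 = 01101001100001
11010011000010 XOR 01101001100001:
  1 XOR 0 = 1
  1 XOR 1 = 0
  0 XOR 1 = 1
  1 XOR 0 = 1
  0 XOR 1 = 1
  0 XOR 0 = 0
  1 XOR 0 = 1
  1 XOR 1 = 0
  0 XOR 1 = 1
  0 XOR 0 = 0
  0 XOR 0 = 0
  0 XOR 0 = 0
  1 XOR 0 = 1
  0 XOR 1 = 1
= 10111010100011


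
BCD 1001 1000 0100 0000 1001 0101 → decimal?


Each 4-bit group → digit:
  1001 → 9
  1000 → 8
  0100 → 4
  0000 → 0
  1001 → 9
  0101 → 5
= 984095


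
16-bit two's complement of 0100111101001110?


Original: 0100111101001110
Step 1 - Invert all bits: 1011000010110001
Step 2 - Add 1: 1011000010110001 + 1
= 1011000010110010 (represents -20302)


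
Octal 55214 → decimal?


Positional values:
Position 0: 4 × 8^0 = 4
Position 1: 1 × 8^1 = 8
Position 2: 2 × 8^2 = 128
Position 3: 5 × 8^3 = 2560
Position 4: 5 × 8^4 = 20480
Sum = 4 + 8 + 128 + 2560 + 20480
= 23180


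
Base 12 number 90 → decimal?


Positional values (base 12):
  0 × 12^0 = 0 × 1 = 0
  9 × 12^1 = 9 × 12 = 108
Sum = 0 + 108
= 108


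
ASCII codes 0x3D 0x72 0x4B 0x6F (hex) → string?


Codes (hex): 0x3D 0x72 0x4B 0x6F
Per-code ASCII lookup:
  0x3D = 61  (special character) → '='
  0x72 = 114  (range 97-122: lowercase, 114 - 97 = 17) → 'r'
  0x4B = 75  (range 65-90: uppercase, 75 - 65 = 10) → 'K'
  0x6F = 111  (range 97-122: lowercase, 111 - 97 = 14) → 'o'
= '=rKo'


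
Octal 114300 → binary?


Each octal digit → 3 binary bits:
  1 = 001
  1 = 001
  4 = 100
  3 = 011
  0 = 000
  0 = 000
Concatenate: 001 001 100 011 000 000
= 001001100011000000


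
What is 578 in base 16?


Divide by 16 repeatedly:
578 ÷ 16 = 36 remainder 2 (2)
36 ÷ 16 = 2 remainder 4 (4)
2 ÷ 16 = 0 remainder 2 (2)
Reading remainders bottom-up:
= 0x242


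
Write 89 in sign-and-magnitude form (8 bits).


Sign bit: 0 (positive)
Magnitude: 89 = 1011001
= 01011001


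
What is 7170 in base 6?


Divide by 6 repeatedly:
7170 ÷ 6 = 1195 remainder 0
1195 ÷ 6 = 199 remainder 1
199 ÷ 6 = 33 remainder 1
33 ÷ 6 = 5 remainder 3
5 ÷ 6 = 0 remainder 5
Reading remainders bottom-up:
= 53110


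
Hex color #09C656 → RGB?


Hex: #09C656
R = 09₁₆ = 9
G = C6₁₆ = 198
B = 56₁₆ = 86
= RGB(9, 198, 86)


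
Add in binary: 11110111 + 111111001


Align and add column by column (LSB to MSB, carry propagating):
  0011110111
+ 0111111001
  ----------
  col 0: 1 + 1 + 0 (carry in) = 2 → bit 0, carry out 1
  col 1: 1 + 0 + 1 (carry in) = 2 → bit 0, carry out 1
  col 2: 1 + 0 + 1 (carry in) = 2 → bit 0, carry out 1
  col 3: 0 + 1 + 1 (carry in) = 2 → bit 0, carry out 1
  col 4: 1 + 1 + 1 (carry in) = 3 → bit 1, carry out 1
  col 5: 1 + 1 + 1 (carry in) = 3 → bit 1, carry out 1
  col 6: 1 + 1 + 1 (carry in) = 3 → bit 1, carry out 1
  col 7: 1 + 1 + 1 (carry in) = 3 → bit 1, carry out 1
  col 8: 0 + 1 + 1 (carry in) = 2 → bit 0, carry out 1
  col 9: 0 + 0 + 1 (carry in) = 1 → bit 1, carry out 0
Reading bits MSB→LSB: 1011110000
Strip leading zeros: 1011110000
= 1011110000


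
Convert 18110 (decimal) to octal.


Divide by 8 repeatedly:
18110 ÷ 8 = 2263 remainder 6
2263 ÷ 8 = 282 remainder 7
282 ÷ 8 = 35 remainder 2
35 ÷ 8 = 4 remainder 3
4 ÷ 8 = 0 remainder 4
Reading remainders bottom-up:
= 0o43276


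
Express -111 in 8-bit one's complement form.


Original: 01101111
Invert all bits:
  bit 0: 0 → 1
  bit 1: 1 → 0
  bit 2: 1 → 0
  bit 3: 0 → 1
  bit 4: 1 → 0
  bit 5: 1 → 0
  bit 6: 1 → 0
  bit 7: 1 → 0
= 10010000


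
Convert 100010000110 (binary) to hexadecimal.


Group into 4-bit nibbles: 100010000110
  1000 = 8
  1000 = 8
  0110 = 6
= 0x886


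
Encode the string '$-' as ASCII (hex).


String: '$-'  (2 characters)
Per-character ASCII lookup:
  '$': special character: '$' = 36 → 0x24
  '-': special character: '-' = 45 → 0x2D
= 0x24 0x2D


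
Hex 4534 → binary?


Each hex digit → 4 binary bits:
  4 = 0100
  5 = 0101
  3 = 0011
  4 = 0100
Concatenate: 0100 0101 0011 0100
= 0100010100110100


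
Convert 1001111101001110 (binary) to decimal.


Positional values:
Bit 1: 1 × 2^1 = 2
Bit 2: 1 × 2^2 = 4
Bit 3: 1 × 2^3 = 8
Bit 6: 1 × 2^6 = 64
Bit 8: 1 × 2^8 = 256
Bit 9: 1 × 2^9 = 512
Bit 10: 1 × 2^10 = 1024
Bit 11: 1 × 2^11 = 2048
Bit 12: 1 × 2^12 = 4096
Bit 15: 1 × 2^15 = 32768
Sum = 2 + 4 + 8 + 64 + 256 + 512 + 1024 + 2048 + 4096 + 32768
= 40782


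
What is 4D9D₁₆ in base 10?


Positional values:
Position 0: D × 16^0 = 13 × 1 = 13
Position 1: 9 × 16^1 = 9 × 16 = 144
Position 2: D × 16^2 = 13 × 256 = 3328
Position 3: 4 × 16^3 = 4 × 4096 = 16384
Sum = 13 + 144 + 3328 + 16384
= 19869


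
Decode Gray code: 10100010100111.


Gray code: 10100010100111
MSB stays the same: 1
Each subsequent bit = prev_binary XOR current_gray:
  B[1] = 1 XOR 0 = 1
  B[2] = 1 XOR 1 = 0
  B[3] = 0 XOR 0 = 0
  B[4] = 0 XOR 0 = 0
  B[5] = 0 XOR 0 = 0
  B[6] = 0 XOR 1 = 1
  B[7] = 1 XOR 0 = 1
  B[8] = 1 XOR 1 = 0
  B[9] = 0 XOR 0 = 0
  B[10] = 0 XOR 0 = 0
  B[11] = 0 XOR 1 = 1
  B[12] = 1 XOR 1 = 0
  B[13] = 0 XOR 1 = 1
= 11000011000101 (12485 decimal)


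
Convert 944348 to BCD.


Each digit → 4-bit binary:
  9 → 1001
  4 → 0100
  4 → 0100
  3 → 0011
  4 → 0100
  8 → 1000
= 1001 0100 0100 0011 0100 1000


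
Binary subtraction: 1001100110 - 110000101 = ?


Align and subtract column by column (LSB to MSB, borrowing when needed):
  1001100110
- 0110000101
  ----------
  col 0: (0 - 0 borrow-in) - 1 → borrow from next column: (0+2) - 1 = 1, borrow out 1
  col 1: (1 - 1 borrow-in) - 0 → 0 - 0 = 0, borrow out 0
  col 2: (1 - 0 borrow-in) - 1 → 1 - 1 = 0, borrow out 0
  col 3: (0 - 0 borrow-in) - 0 → 0 - 0 = 0, borrow out 0
  col 4: (0 - 0 borrow-in) - 0 → 0 - 0 = 0, borrow out 0
  col 5: (1 - 0 borrow-in) - 0 → 1 - 0 = 1, borrow out 0
  col 6: (1 - 0 borrow-in) - 0 → 1 - 0 = 1, borrow out 0
  col 7: (0 - 0 borrow-in) - 1 → borrow from next column: (0+2) - 1 = 1, borrow out 1
  col 8: (0 - 1 borrow-in) - 1 → borrow from next column: (-1+2) - 1 = 0, borrow out 1
  col 9: (1 - 1 borrow-in) - 0 → 0 - 0 = 0, borrow out 0
Reading bits MSB→LSB: 0011100001
Strip leading zeros: 11100001
= 11100001


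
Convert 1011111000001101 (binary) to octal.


Group into 3-bit groups: 001011111000001101
  001 = 1
  011 = 3
  111 = 7
  000 = 0
  001 = 1
  101 = 5
= 0o137015


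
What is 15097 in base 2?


Divide by 2 repeatedly:
15097 ÷ 2 = 7548 remainder 1
7548 ÷ 2 = 3774 remainder 0
3774 ÷ 2 = 1887 remainder 0
1887 ÷ 2 = 943 remainder 1
943 ÷ 2 = 471 remainder 1
471 ÷ 2 = 235 remainder 1
235 ÷ 2 = 117 remainder 1
117 ÷ 2 = 58 remainder 1
58 ÷ 2 = 29 remainder 0
29 ÷ 2 = 14 remainder 1
14 ÷ 2 = 7 remainder 0
7 ÷ 2 = 3 remainder 1
3 ÷ 2 = 1 remainder 1
1 ÷ 2 = 0 remainder 1
Reading remainders bottom-up:
= 11101011111001


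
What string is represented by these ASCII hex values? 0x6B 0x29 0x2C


Codes (hex): 0x6B 0x29 0x2C
Per-code ASCII lookup:
  0x6B = 107  (range 97-122: lowercase, 107 - 97 = 10) → 'k'
  0x29 = 41  (special character) → ')'
  0x2C = 44  (special character) → ','
= 'k),'


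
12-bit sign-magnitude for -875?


Sign bit: 1 (negative)
Magnitude: 875 = 01101101011
= 101101101011


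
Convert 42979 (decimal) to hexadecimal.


Divide by 16 repeatedly:
42979 ÷ 16 = 2686 remainder 3 (3)
2686 ÷ 16 = 167 remainder 14 (E)
167 ÷ 16 = 10 remainder 7 (7)
10 ÷ 16 = 0 remainder 10 (A)
Reading remainders bottom-up:
= 0xA7E3


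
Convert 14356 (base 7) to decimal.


Positional values (base 7):
  6 × 7^0 = 6 × 1 = 6
  5 × 7^1 = 5 × 7 = 35
  3 × 7^2 = 3 × 49 = 147
  4 × 7^3 = 4 × 343 = 1372
  1 × 7^4 = 1 × 2401 = 2401
Sum = 6 + 35 + 147 + 1372 + 2401
= 3961


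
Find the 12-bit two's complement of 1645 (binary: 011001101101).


Original: 011001101101
Step 1 - Invert all bits: 100110010010
Step 2 - Add 1: 100110010010 + 1
= 100110010011 (represents -1645)


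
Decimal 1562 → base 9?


Divide by 9 repeatedly:
1562 ÷ 9 = 173 remainder 5
173 ÷ 9 = 19 remainder 2
19 ÷ 9 = 2 remainder 1
2 ÷ 9 = 0 remainder 2
Reading remainders bottom-up:
= 2125


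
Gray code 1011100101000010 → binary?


Gray code: 1011100101000010
MSB stays the same: 1
Each subsequent bit = prev_binary XOR current_gray:
  B[1] = 1 XOR 0 = 1
  B[2] = 1 XOR 1 = 0
  B[3] = 0 XOR 1 = 1
  B[4] = 1 XOR 1 = 0
  B[5] = 0 XOR 0 = 0
  B[6] = 0 XOR 0 = 0
  B[7] = 0 XOR 1 = 1
  B[8] = 1 XOR 0 = 1
  B[9] = 1 XOR 1 = 0
  B[10] = 0 XOR 0 = 0
  B[11] = 0 XOR 0 = 0
  B[12] = 0 XOR 0 = 0
  B[13] = 0 XOR 0 = 0
  B[14] = 0 XOR 1 = 1
  B[15] = 1 XOR 0 = 1
= 1101000110000011 (53635 decimal)


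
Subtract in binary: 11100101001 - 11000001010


Align and subtract column by column (LSB to MSB, borrowing when needed):
  11100101001
- 11000001010
  -----------
  col 0: (1 - 0 borrow-in) - 0 → 1 - 0 = 1, borrow out 0
  col 1: (0 - 0 borrow-in) - 1 → borrow from next column: (0+2) - 1 = 1, borrow out 1
  col 2: (0 - 1 borrow-in) - 0 → borrow from next column: (-1+2) - 0 = 1, borrow out 1
  col 3: (1 - 1 borrow-in) - 1 → borrow from next column: (0+2) - 1 = 1, borrow out 1
  col 4: (0 - 1 borrow-in) - 0 → borrow from next column: (-1+2) - 0 = 1, borrow out 1
  col 5: (1 - 1 borrow-in) - 0 → 0 - 0 = 0, borrow out 0
  col 6: (0 - 0 borrow-in) - 0 → 0 - 0 = 0, borrow out 0
  col 7: (0 - 0 borrow-in) - 0 → 0 - 0 = 0, borrow out 0
  col 8: (1 - 0 borrow-in) - 0 → 1 - 0 = 1, borrow out 0
  col 9: (1 - 0 borrow-in) - 1 → 1 - 1 = 0, borrow out 0
  col 10: (1 - 0 borrow-in) - 1 → 1 - 1 = 0, borrow out 0
Reading bits MSB→LSB: 00100011111
Strip leading zeros: 100011111
= 100011111


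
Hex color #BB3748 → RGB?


Hex: #BB3748
R = BB₁₆ = 187
G = 37₁₆ = 55
B = 48₁₆ = 72
= RGB(187, 55, 72)


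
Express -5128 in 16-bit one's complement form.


Original: 0001010000001000
Invert all bits:
  bit 0: 0 → 1
  bit 1: 0 → 1
  bit 2: 0 → 1
  bit 3: 1 → 0
  bit 4: 0 → 1
  bit 5: 1 → 0
  bit 6: 0 → 1
  bit 7: 0 → 1
  bit 8: 0 → 1
  bit 9: 0 → 1
  bit 10: 0 → 1
  bit 11: 0 → 1
  bit 12: 1 → 0
  bit 13: 0 → 1
  bit 14: 0 → 1
  bit 15: 0 → 1
= 1110101111110111


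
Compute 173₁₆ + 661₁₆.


Align and add column by column (LSB to MSB, each column mod 16 with carry):
  0173
+ 0661
  ----
  col 0: 3(3) + 1(1) + 0 (carry in) = 4 → 4(4), carry out 0
  col 1: 7(7) + 6(6) + 0 (carry in) = 13 → D(13), carry out 0
  col 2: 1(1) + 6(6) + 0 (carry in) = 7 → 7(7), carry out 0
  col 3: 0(0) + 0(0) + 0 (carry in) = 0 → 0(0), carry out 0
Reading digits MSB→LSB: 07D4
Strip leading zeros: 7D4
= 0x7D4


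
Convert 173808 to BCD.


Each digit → 4-bit binary:
  1 → 0001
  7 → 0111
  3 → 0011
  8 → 1000
  0 → 0000
  8 → 1000
= 0001 0111 0011 1000 0000 1000


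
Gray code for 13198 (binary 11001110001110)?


Binary: 11001110001110
Gray code: G = B XOR (B >> 1)
B >> 1 = 01100111000111
11001110001110 XOR 01100111000111:
  1 XOR 0 = 1
  1 XOR 1 = 0
  0 XOR 1 = 1
  0 XOR 0 = 0
  1 XOR 0 = 1
  1 XOR 1 = 0
  1 XOR 1 = 0
  0 XOR 1 = 1
  0 XOR 0 = 0
  0 XOR 0 = 0
  1 XOR 0 = 1
  1 XOR 1 = 0
  1 XOR 1 = 0
  0 XOR 1 = 1
= 10101001001001


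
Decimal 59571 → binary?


Divide by 2 repeatedly:
59571 ÷ 2 = 29785 remainder 1
29785 ÷ 2 = 14892 remainder 1
14892 ÷ 2 = 7446 remainder 0
7446 ÷ 2 = 3723 remainder 0
3723 ÷ 2 = 1861 remainder 1
1861 ÷ 2 = 930 remainder 1
930 ÷ 2 = 465 remainder 0
465 ÷ 2 = 232 remainder 1
232 ÷ 2 = 116 remainder 0
116 ÷ 2 = 58 remainder 0
58 ÷ 2 = 29 remainder 0
29 ÷ 2 = 14 remainder 1
14 ÷ 2 = 7 remainder 0
7 ÷ 2 = 3 remainder 1
3 ÷ 2 = 1 remainder 1
1 ÷ 2 = 0 remainder 1
Reading remainders bottom-up:
= 1110100010110011


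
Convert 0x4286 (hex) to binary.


Each hex digit → 4 binary bits:
  4 = 0100
  2 = 0010
  8 = 1000
  6 = 0110
Concatenate: 0100 0010 1000 0110
= 0100001010000110


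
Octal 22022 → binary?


Each octal digit → 3 binary bits:
  2 = 010
  2 = 010
  0 = 000
  2 = 010
  2 = 010
Concatenate: 010 010 000 010 010
= 010010000010010


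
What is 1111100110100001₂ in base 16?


Group into 4-bit nibbles: 1111100110100001
  1111 = F
  1001 = 9
  1010 = A
  0001 = 1
= 0xF9A1


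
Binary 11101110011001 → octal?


Group into 3-bit groups: 011101110011001
  011 = 3
  101 = 5
  110 = 6
  011 = 3
  001 = 1
= 0o35631


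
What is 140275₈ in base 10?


Positional values:
Position 0: 5 × 8^0 = 5
Position 1: 7 × 8^1 = 56
Position 2: 2 × 8^2 = 128
Position 3: 0 × 8^3 = 0
Position 4: 4 × 8^4 = 16384
Position 5: 1 × 8^5 = 32768
Sum = 5 + 56 + 128 + 0 + 16384 + 32768
= 49341


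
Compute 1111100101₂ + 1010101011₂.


Align and add column by column (LSB to MSB, carry propagating):
  01111100101
+ 01010101011
  -----------
  col 0: 1 + 1 + 0 (carry in) = 2 → bit 0, carry out 1
  col 1: 0 + 1 + 1 (carry in) = 2 → bit 0, carry out 1
  col 2: 1 + 0 + 1 (carry in) = 2 → bit 0, carry out 1
  col 3: 0 + 1 + 1 (carry in) = 2 → bit 0, carry out 1
  col 4: 0 + 0 + 1 (carry in) = 1 → bit 1, carry out 0
  col 5: 1 + 1 + 0 (carry in) = 2 → bit 0, carry out 1
  col 6: 1 + 0 + 1 (carry in) = 2 → bit 0, carry out 1
  col 7: 1 + 1 + 1 (carry in) = 3 → bit 1, carry out 1
  col 8: 1 + 0 + 1 (carry in) = 2 → bit 0, carry out 1
  col 9: 1 + 1 + 1 (carry in) = 3 → bit 1, carry out 1
  col 10: 0 + 0 + 1 (carry in) = 1 → bit 1, carry out 0
Reading bits MSB→LSB: 11010010000
Strip leading zeros: 11010010000
= 11010010000


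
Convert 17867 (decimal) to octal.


Divide by 8 repeatedly:
17867 ÷ 8 = 2233 remainder 3
2233 ÷ 8 = 279 remainder 1
279 ÷ 8 = 34 remainder 7
34 ÷ 8 = 4 remainder 2
4 ÷ 8 = 0 remainder 4
Reading remainders bottom-up:
= 0o42713


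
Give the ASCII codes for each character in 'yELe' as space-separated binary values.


String: 'yELe'  (4 characters)
Per-character ASCII lookup:
  'y': lowercase starts at 97: 'y' = 97 + 24 = 121 → 1111001
  'E': uppercase starts at 65: 'E' = 65 + 4 = 69 → 1000101
  'L': uppercase starts at 65: 'L' = 65 + 11 = 76 → 1001100
  'e': lowercase starts at 97: 'e' = 97 + 4 = 101 → 1100101
= 1111001 1000101 1001100 1100101


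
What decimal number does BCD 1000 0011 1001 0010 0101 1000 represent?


Each 4-bit group → digit:
  1000 → 8
  0011 → 3
  1001 → 9
  0010 → 2
  0101 → 5
  1000 → 8
= 839258


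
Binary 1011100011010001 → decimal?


Positional values:
Bit 0: 1 × 2^0 = 1
Bit 4: 1 × 2^4 = 16
Bit 6: 1 × 2^6 = 64
Bit 7: 1 × 2^7 = 128
Bit 11: 1 × 2^11 = 2048
Bit 12: 1 × 2^12 = 4096
Bit 13: 1 × 2^13 = 8192
Bit 15: 1 × 2^15 = 32768
Sum = 1 + 16 + 64 + 128 + 2048 + 4096 + 8192 + 32768
= 47313


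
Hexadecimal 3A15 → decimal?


Positional values:
Position 0: 5 × 16^0 = 5 × 1 = 5
Position 1: 1 × 16^1 = 1 × 16 = 16
Position 2: A × 16^2 = 10 × 256 = 2560
Position 3: 3 × 16^3 = 3 × 4096 = 12288
Sum = 5 + 16 + 2560 + 12288
= 14869


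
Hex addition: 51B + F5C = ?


Align and add column by column (LSB to MSB, each column mod 16 with carry):
  051B
+ 0F5C
  ----
  col 0: B(11) + C(12) + 0 (carry in) = 23 → 7(7), carry out 1
  col 1: 1(1) + 5(5) + 1 (carry in) = 7 → 7(7), carry out 0
  col 2: 5(5) + F(15) + 0 (carry in) = 20 → 4(4), carry out 1
  col 3: 0(0) + 0(0) + 1 (carry in) = 1 → 1(1), carry out 0
Reading digits MSB→LSB: 1477
Strip leading zeros: 1477
= 0x1477


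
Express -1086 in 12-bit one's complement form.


Original: 010000111110
Invert all bits:
  bit 0: 0 → 1
  bit 1: 1 → 0
  bit 2: 0 → 1
  bit 3: 0 → 1
  bit 4: 0 → 1
  bit 5: 0 → 1
  bit 6: 1 → 0
  bit 7: 1 → 0
  bit 8: 1 → 0
  bit 9: 1 → 0
  bit 10: 1 → 0
  bit 11: 0 → 1
= 101111000001


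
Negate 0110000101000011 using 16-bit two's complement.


Original: 0110000101000011
Step 1 - Invert all bits: 1001111010111100
Step 2 - Add 1: 1001111010111100 + 1
= 1001111010111101 (represents -24899)


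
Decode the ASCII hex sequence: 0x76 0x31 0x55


Codes (hex): 0x76 0x31 0x55
Per-code ASCII lookup:
  0x76 = 118  (range 97-122: lowercase, 118 - 97 = 21) → 'v'
  0x31 = 49  (range 48-57: digits, 49 - 48 = 1) → '1'
  0x55 = 85  (range 65-90: uppercase, 85 - 65 = 20) → 'U'
= 'v1U'


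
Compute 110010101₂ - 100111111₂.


Align and subtract column by column (LSB to MSB, borrowing when needed):
  110010101
- 100111111
  ---------
  col 0: (1 - 0 borrow-in) - 1 → 1 - 1 = 0, borrow out 0
  col 1: (0 - 0 borrow-in) - 1 → borrow from next column: (0+2) - 1 = 1, borrow out 1
  col 2: (1 - 1 borrow-in) - 1 → borrow from next column: (0+2) - 1 = 1, borrow out 1
  col 3: (0 - 1 borrow-in) - 1 → borrow from next column: (-1+2) - 1 = 0, borrow out 1
  col 4: (1 - 1 borrow-in) - 1 → borrow from next column: (0+2) - 1 = 1, borrow out 1
  col 5: (0 - 1 borrow-in) - 1 → borrow from next column: (-1+2) - 1 = 0, borrow out 1
  col 6: (0 - 1 borrow-in) - 0 → borrow from next column: (-1+2) - 0 = 1, borrow out 1
  col 7: (1 - 1 borrow-in) - 0 → 0 - 0 = 0, borrow out 0
  col 8: (1 - 0 borrow-in) - 1 → 1 - 1 = 0, borrow out 0
Reading bits MSB→LSB: 001010110
Strip leading zeros: 1010110
= 1010110


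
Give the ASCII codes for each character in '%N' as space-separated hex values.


String: '%N'  (2 characters)
Per-character ASCII lookup:
  '%': special character: '%' = 37 → 0x25
  'N': uppercase starts at 65: 'N' = 65 + 13 = 78 → 0x4E
= 0x25 0x4E


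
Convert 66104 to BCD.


Each digit → 4-bit binary:
  6 → 0110
  6 → 0110
  1 → 0001
  0 → 0000
  4 → 0100
= 0110 0110 0001 0000 0100


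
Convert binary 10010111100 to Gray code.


Binary: 10010111100
Gray code: G = B XOR (B >> 1)
B >> 1 = 01001011110
10010111100 XOR 01001011110:
  1 XOR 0 = 1
  0 XOR 1 = 1
  0 XOR 0 = 0
  1 XOR 0 = 1
  0 XOR 1 = 1
  1 XOR 0 = 1
  1 XOR 1 = 0
  1 XOR 1 = 0
  1 XOR 1 = 0
  0 XOR 1 = 1
  0 XOR 0 = 0
= 11011100010


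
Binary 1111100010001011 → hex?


Group into 4-bit nibbles: 1111100010001011
  1111 = F
  1000 = 8
  1000 = 8
  1011 = B
= 0xF88B


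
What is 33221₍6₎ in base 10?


Positional values (base 6):
  1 × 6^0 = 1 × 1 = 1
  2 × 6^1 = 2 × 6 = 12
  2 × 6^2 = 2 × 36 = 72
  3 × 6^3 = 3 × 216 = 648
  3 × 6^4 = 3 × 1296 = 3888
Sum = 1 + 12 + 72 + 648 + 3888
= 4621


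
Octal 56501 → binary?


Each octal digit → 3 binary bits:
  5 = 101
  6 = 110
  5 = 101
  0 = 000
  1 = 001
Concatenate: 101 110 101 000 001
= 101110101000001


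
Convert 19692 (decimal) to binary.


Divide by 2 repeatedly:
19692 ÷ 2 = 9846 remainder 0
9846 ÷ 2 = 4923 remainder 0
4923 ÷ 2 = 2461 remainder 1
2461 ÷ 2 = 1230 remainder 1
1230 ÷ 2 = 615 remainder 0
615 ÷ 2 = 307 remainder 1
307 ÷ 2 = 153 remainder 1
153 ÷ 2 = 76 remainder 1
76 ÷ 2 = 38 remainder 0
38 ÷ 2 = 19 remainder 0
19 ÷ 2 = 9 remainder 1
9 ÷ 2 = 4 remainder 1
4 ÷ 2 = 2 remainder 0
2 ÷ 2 = 1 remainder 0
1 ÷ 2 = 0 remainder 1
Reading remainders bottom-up:
= 100110011101100


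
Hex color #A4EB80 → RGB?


Hex: #A4EB80
R = A4₁₆ = 164
G = EB₁₆ = 235
B = 80₁₆ = 128
= RGB(164, 235, 128)


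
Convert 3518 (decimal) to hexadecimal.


Divide by 16 repeatedly:
3518 ÷ 16 = 219 remainder 14 (E)
219 ÷ 16 = 13 remainder 11 (B)
13 ÷ 16 = 0 remainder 13 (D)
Reading remainders bottom-up:
= 0xDBE


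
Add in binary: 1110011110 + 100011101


Align and add column by column (LSB to MSB, carry propagating):
  01110011110
+ 00100011101
  -----------
  col 0: 0 + 1 + 0 (carry in) = 1 → bit 1, carry out 0
  col 1: 1 + 0 + 0 (carry in) = 1 → bit 1, carry out 0
  col 2: 1 + 1 + 0 (carry in) = 2 → bit 0, carry out 1
  col 3: 1 + 1 + 1 (carry in) = 3 → bit 1, carry out 1
  col 4: 1 + 1 + 1 (carry in) = 3 → bit 1, carry out 1
  col 5: 0 + 0 + 1 (carry in) = 1 → bit 1, carry out 0
  col 6: 0 + 0 + 0 (carry in) = 0 → bit 0, carry out 0
  col 7: 1 + 0 + 0 (carry in) = 1 → bit 1, carry out 0
  col 8: 1 + 1 + 0 (carry in) = 2 → bit 0, carry out 1
  col 9: 1 + 0 + 1 (carry in) = 2 → bit 0, carry out 1
  col 10: 0 + 0 + 1 (carry in) = 1 → bit 1, carry out 0
Reading bits MSB→LSB: 10010111011
Strip leading zeros: 10010111011
= 10010111011


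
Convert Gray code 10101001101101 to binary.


Gray code: 10101001101101
MSB stays the same: 1
Each subsequent bit = prev_binary XOR current_gray:
  B[1] = 1 XOR 0 = 1
  B[2] = 1 XOR 1 = 0
  B[3] = 0 XOR 0 = 0
  B[4] = 0 XOR 1 = 1
  B[5] = 1 XOR 0 = 1
  B[6] = 1 XOR 0 = 1
  B[7] = 1 XOR 1 = 0
  B[8] = 0 XOR 1 = 1
  B[9] = 1 XOR 0 = 1
  B[10] = 1 XOR 1 = 0
  B[11] = 0 XOR 1 = 1
  B[12] = 1 XOR 0 = 1
  B[13] = 1 XOR 1 = 0
= 11001110110110 (13238 decimal)


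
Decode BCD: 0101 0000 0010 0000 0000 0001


Each 4-bit group → digit:
  0101 → 5
  0000 → 0
  0010 → 2
  0000 → 0
  0000 → 0
  0001 → 1
= 502001


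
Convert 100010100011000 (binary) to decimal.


Positional values:
Bit 3: 1 × 2^3 = 8
Bit 4: 1 × 2^4 = 16
Bit 8: 1 × 2^8 = 256
Bit 10: 1 × 2^10 = 1024
Bit 14: 1 × 2^14 = 16384
Sum = 8 + 16 + 256 + 1024 + 16384
= 17688


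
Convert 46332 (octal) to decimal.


Positional values:
Position 0: 2 × 8^0 = 2
Position 1: 3 × 8^1 = 24
Position 2: 3 × 8^2 = 192
Position 3: 6 × 8^3 = 3072
Position 4: 4 × 8^4 = 16384
Sum = 2 + 24 + 192 + 3072 + 16384
= 19674


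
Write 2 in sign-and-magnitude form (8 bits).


Sign bit: 0 (positive)
Magnitude: 2 = 0000010
= 00000010


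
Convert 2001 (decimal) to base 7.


Divide by 7 repeatedly:
2001 ÷ 7 = 285 remainder 6
285 ÷ 7 = 40 remainder 5
40 ÷ 7 = 5 remainder 5
5 ÷ 7 = 0 remainder 5
Reading remainders bottom-up:
= 5556


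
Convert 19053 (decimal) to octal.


Divide by 8 repeatedly:
19053 ÷ 8 = 2381 remainder 5
2381 ÷ 8 = 297 remainder 5
297 ÷ 8 = 37 remainder 1
37 ÷ 8 = 4 remainder 5
4 ÷ 8 = 0 remainder 4
Reading remainders bottom-up:
= 0o45155


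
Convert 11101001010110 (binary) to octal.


Group into 3-bit groups: 011101001010110
  011 = 3
  101 = 5
  001 = 1
  010 = 2
  110 = 6
= 0o35126


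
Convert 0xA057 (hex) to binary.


Each hex digit → 4 binary bits:
  A = 1010
  0 = 0000
  5 = 0101
  7 = 0111
Concatenate: 1010 0000 0101 0111
= 1010000001010111


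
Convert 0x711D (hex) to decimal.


Positional values:
Position 0: D × 16^0 = 13 × 1 = 13
Position 1: 1 × 16^1 = 1 × 16 = 16
Position 2: 1 × 16^2 = 1 × 256 = 256
Position 3: 7 × 16^3 = 7 × 4096 = 28672
Sum = 13 + 16 + 256 + 28672
= 28957


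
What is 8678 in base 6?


Divide by 6 repeatedly:
8678 ÷ 6 = 1446 remainder 2
1446 ÷ 6 = 241 remainder 0
241 ÷ 6 = 40 remainder 1
40 ÷ 6 = 6 remainder 4
6 ÷ 6 = 1 remainder 0
1 ÷ 6 = 0 remainder 1
Reading remainders bottom-up:
= 104102


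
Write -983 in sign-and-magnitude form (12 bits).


Sign bit: 1 (negative)
Magnitude: 983 = 01111010111
= 101111010111


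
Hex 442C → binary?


Each hex digit → 4 binary bits:
  4 = 0100
  4 = 0100
  2 = 0010
  C = 1100
Concatenate: 0100 0100 0010 1100
= 0100010000101100


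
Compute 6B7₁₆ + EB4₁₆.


Align and add column by column (LSB to MSB, each column mod 16 with carry):
  06B7
+ 0EB4
  ----
  col 0: 7(7) + 4(4) + 0 (carry in) = 11 → B(11), carry out 0
  col 1: B(11) + B(11) + 0 (carry in) = 22 → 6(6), carry out 1
  col 2: 6(6) + E(14) + 1 (carry in) = 21 → 5(5), carry out 1
  col 3: 0(0) + 0(0) + 1 (carry in) = 1 → 1(1), carry out 0
Reading digits MSB→LSB: 156B
Strip leading zeros: 156B
= 0x156B


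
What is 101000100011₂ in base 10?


Positional values:
Bit 0: 1 × 2^0 = 1
Bit 1: 1 × 2^1 = 2
Bit 5: 1 × 2^5 = 32
Bit 9: 1 × 2^9 = 512
Bit 11: 1 × 2^11 = 2048
Sum = 1 + 2 + 32 + 512 + 2048
= 2595


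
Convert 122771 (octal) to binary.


Each octal digit → 3 binary bits:
  1 = 001
  2 = 010
  2 = 010
  7 = 111
  7 = 111
  1 = 001
Concatenate: 001 010 010 111 111 001
= 001010010111111001


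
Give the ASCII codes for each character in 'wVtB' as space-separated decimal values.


String: 'wVtB'  (4 characters)
Per-character ASCII lookup:
  'w': lowercase starts at 97: 'w' = 97 + 22 = 119
  'V': uppercase starts at 65: 'V' = 65 + 21 = 86
  't': lowercase starts at 97: 't' = 97 + 19 = 116
  'B': uppercase starts at 65: 'B' = 65 + 1 = 66
= 119 86 116 66


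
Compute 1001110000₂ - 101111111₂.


Align and subtract column by column (LSB to MSB, borrowing when needed):
  1001110000
- 0101111111
  ----------
  col 0: (0 - 0 borrow-in) - 1 → borrow from next column: (0+2) - 1 = 1, borrow out 1
  col 1: (0 - 1 borrow-in) - 1 → borrow from next column: (-1+2) - 1 = 0, borrow out 1
  col 2: (0 - 1 borrow-in) - 1 → borrow from next column: (-1+2) - 1 = 0, borrow out 1
  col 3: (0 - 1 borrow-in) - 1 → borrow from next column: (-1+2) - 1 = 0, borrow out 1
  col 4: (1 - 1 borrow-in) - 1 → borrow from next column: (0+2) - 1 = 1, borrow out 1
  col 5: (1 - 1 borrow-in) - 1 → borrow from next column: (0+2) - 1 = 1, borrow out 1
  col 6: (1 - 1 borrow-in) - 1 → borrow from next column: (0+2) - 1 = 1, borrow out 1
  col 7: (0 - 1 borrow-in) - 0 → borrow from next column: (-1+2) - 0 = 1, borrow out 1
  col 8: (0 - 1 borrow-in) - 1 → borrow from next column: (-1+2) - 1 = 0, borrow out 1
  col 9: (1 - 1 borrow-in) - 0 → 0 - 0 = 0, borrow out 0
Reading bits MSB→LSB: 0011110001
Strip leading zeros: 11110001
= 11110001


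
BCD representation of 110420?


Each digit → 4-bit binary:
  1 → 0001
  1 → 0001
  0 → 0000
  4 → 0100
  2 → 0010
  0 → 0000
= 0001 0001 0000 0100 0010 0000


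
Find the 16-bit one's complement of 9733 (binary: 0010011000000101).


Original: 0010011000000101
Invert all bits:
  bit 0: 0 → 1
  bit 1: 0 → 1
  bit 2: 1 → 0
  bit 3: 0 → 1
  bit 4: 0 → 1
  bit 5: 1 → 0
  bit 6: 1 → 0
  bit 7: 0 → 1
  bit 8: 0 → 1
  bit 9: 0 → 1
  bit 10: 0 → 1
  bit 11: 0 → 1
  bit 12: 0 → 1
  bit 13: 1 → 0
  bit 14: 0 → 1
  bit 15: 1 → 0
= 1101100111111010


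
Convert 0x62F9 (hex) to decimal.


Positional values:
Position 0: 9 × 16^0 = 9 × 1 = 9
Position 1: F × 16^1 = 15 × 16 = 240
Position 2: 2 × 16^2 = 2 × 256 = 512
Position 3: 6 × 16^3 = 6 × 4096 = 24576
Sum = 9 + 240 + 512 + 24576
= 25337


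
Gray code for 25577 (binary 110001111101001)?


Binary: 110001111101001
Gray code: G = B XOR (B >> 1)
B >> 1 = 011000111110100
110001111101001 XOR 011000111110100:
  1 XOR 0 = 1
  1 XOR 1 = 0
  0 XOR 1 = 1
  0 XOR 0 = 0
  0 XOR 0 = 0
  1 XOR 0 = 1
  1 XOR 1 = 0
  1 XOR 1 = 0
  1 XOR 1 = 0
  1 XOR 1 = 0
  0 XOR 1 = 1
  1 XOR 0 = 1
  0 XOR 1 = 1
  0 XOR 0 = 0
  1 XOR 0 = 1
= 101001000011101


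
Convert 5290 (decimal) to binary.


Divide by 2 repeatedly:
5290 ÷ 2 = 2645 remainder 0
2645 ÷ 2 = 1322 remainder 1
1322 ÷ 2 = 661 remainder 0
661 ÷ 2 = 330 remainder 1
330 ÷ 2 = 165 remainder 0
165 ÷ 2 = 82 remainder 1
82 ÷ 2 = 41 remainder 0
41 ÷ 2 = 20 remainder 1
20 ÷ 2 = 10 remainder 0
10 ÷ 2 = 5 remainder 0
5 ÷ 2 = 2 remainder 1
2 ÷ 2 = 1 remainder 0
1 ÷ 2 = 0 remainder 1
Reading remainders bottom-up:
= 1010010101010
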